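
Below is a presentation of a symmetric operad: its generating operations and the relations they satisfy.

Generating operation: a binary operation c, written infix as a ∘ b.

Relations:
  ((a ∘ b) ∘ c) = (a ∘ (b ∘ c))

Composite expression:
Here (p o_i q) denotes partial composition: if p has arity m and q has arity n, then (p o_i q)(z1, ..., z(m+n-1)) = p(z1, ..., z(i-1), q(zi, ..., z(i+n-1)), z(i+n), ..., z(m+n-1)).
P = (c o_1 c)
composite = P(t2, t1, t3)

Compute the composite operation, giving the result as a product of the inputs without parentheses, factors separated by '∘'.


Under associativity of c, the answer is the t's in reading order.
(t2 ∘ t1) reduces to t2 ∘ t1
((t2 ∘ t1) ∘ t3) reduces to t2 ∘ t1 ∘ t3

t2 ∘ t1 ∘ t3


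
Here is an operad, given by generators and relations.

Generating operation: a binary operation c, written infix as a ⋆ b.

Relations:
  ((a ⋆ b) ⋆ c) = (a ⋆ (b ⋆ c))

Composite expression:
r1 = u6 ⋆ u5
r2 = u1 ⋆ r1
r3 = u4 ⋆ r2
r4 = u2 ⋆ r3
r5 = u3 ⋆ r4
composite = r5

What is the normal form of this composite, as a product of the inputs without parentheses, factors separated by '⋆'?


u3 ⋆ u2 ⋆ u4 ⋆ u1 ⋆ u6 ⋆ u5

Every regrouping of c is equal, so read the u-inputs in written order.
(u6 ⋆ u5) unparenthesizes to u6 ⋆ u5
(u1 ⋆ (u6 ⋆ u5)) unparenthesizes to u1 ⋆ u6 ⋆ u5
(u4 ⋆ (u1 ⋆ (u6 ⋆ u5))) unparenthesizes to u4 ⋆ u1 ⋆ u6 ⋆ u5
(u2 ⋆ (u4 ⋆ (u1 ⋆ (u6 ⋆ u5)))) unparenthesizes to u2 ⋆ u4 ⋆ u1 ⋆ u6 ⋆ u5
(u3 ⋆ (u2 ⋆ (u4 ⋆ (u1 ⋆ (u6 ⋆ u5))))) unparenthesizes to u3 ⋆ u2 ⋆ u4 ⋆ u1 ⋆ u6 ⋆ u5


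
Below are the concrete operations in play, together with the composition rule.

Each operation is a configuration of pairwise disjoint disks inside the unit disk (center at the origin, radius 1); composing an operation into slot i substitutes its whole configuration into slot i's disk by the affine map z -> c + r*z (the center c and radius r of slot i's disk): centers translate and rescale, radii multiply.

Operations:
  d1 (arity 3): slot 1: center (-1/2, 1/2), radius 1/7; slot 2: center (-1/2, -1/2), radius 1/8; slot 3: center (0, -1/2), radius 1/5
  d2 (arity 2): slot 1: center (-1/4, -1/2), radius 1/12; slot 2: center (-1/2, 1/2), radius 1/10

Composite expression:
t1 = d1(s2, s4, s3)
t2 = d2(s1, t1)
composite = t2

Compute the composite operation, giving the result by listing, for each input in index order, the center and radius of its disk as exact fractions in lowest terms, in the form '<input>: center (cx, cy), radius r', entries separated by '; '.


s1: center (-1/4, -1/2), radius 1/12; s2: center (-11/20, 11/20), radius 1/70; s3: center (-1/2, 9/20), radius 1/50; s4: center (-11/20, 9/20), radius 1/80

Affine substitution under d2: radii multiply and s-centers shift.
input s1: applying the 1 nested substitution gives center (-1/4, -1/2), radius 1/12
input s2: applying the 2 nested substitutions gives center (-11/20, 11/20), radius 1/70
input s4: applying the 2 nested substitutions gives center (-11/20, 9/20), radius 1/80
input s3: applying the 2 nested substitutions gives center (-1/2, 9/20), radius 1/50


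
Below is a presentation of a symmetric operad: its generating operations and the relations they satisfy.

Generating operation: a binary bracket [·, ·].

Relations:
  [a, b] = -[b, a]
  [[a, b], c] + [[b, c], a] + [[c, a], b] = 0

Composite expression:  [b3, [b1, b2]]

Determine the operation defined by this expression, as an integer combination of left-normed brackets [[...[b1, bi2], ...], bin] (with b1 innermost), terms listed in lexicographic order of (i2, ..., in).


-[[b1, b2], b3]

Left-normed coefficients sit on the b1-initial expansion words.
Composite bracket: [b3, [b1, b2]]
Applying ab - ba throughout gives 4 signed words (2^2 = 4).
Only words starting with b1 matter:
  b1b2b3 appears with sign -1, giving the term -[[b1, b2], b3]


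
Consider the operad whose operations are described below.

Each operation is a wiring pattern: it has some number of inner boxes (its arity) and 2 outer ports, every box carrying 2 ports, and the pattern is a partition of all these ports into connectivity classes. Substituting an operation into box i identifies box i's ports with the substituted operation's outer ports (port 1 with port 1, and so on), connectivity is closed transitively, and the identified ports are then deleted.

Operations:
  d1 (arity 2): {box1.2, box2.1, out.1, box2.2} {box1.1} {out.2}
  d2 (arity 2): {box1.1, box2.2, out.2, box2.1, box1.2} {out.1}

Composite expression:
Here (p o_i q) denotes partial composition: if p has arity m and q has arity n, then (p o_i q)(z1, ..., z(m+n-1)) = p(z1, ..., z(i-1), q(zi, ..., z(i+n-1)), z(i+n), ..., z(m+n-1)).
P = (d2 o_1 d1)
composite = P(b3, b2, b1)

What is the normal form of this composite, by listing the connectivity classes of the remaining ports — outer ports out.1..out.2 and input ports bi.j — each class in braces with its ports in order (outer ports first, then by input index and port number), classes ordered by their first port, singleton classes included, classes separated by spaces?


{out.1} {out.2, b1.1, b1.2, b2.1, b2.2, b3.2} {b3.1}

Two ports join when wires chain via d2-identified ports.
through d1, on inputs (b3, b2): {out.1, b2.1, b2.2, b3.2} {out.2} {b3.1} (out.j = stage outer ports)
through d2, on inputs (b3, b2, b1): {out.1} {out.2, b1.1, b1.2, b2.1, b2.2, b3.2} {b3.1} (out.j = stage outer ports)


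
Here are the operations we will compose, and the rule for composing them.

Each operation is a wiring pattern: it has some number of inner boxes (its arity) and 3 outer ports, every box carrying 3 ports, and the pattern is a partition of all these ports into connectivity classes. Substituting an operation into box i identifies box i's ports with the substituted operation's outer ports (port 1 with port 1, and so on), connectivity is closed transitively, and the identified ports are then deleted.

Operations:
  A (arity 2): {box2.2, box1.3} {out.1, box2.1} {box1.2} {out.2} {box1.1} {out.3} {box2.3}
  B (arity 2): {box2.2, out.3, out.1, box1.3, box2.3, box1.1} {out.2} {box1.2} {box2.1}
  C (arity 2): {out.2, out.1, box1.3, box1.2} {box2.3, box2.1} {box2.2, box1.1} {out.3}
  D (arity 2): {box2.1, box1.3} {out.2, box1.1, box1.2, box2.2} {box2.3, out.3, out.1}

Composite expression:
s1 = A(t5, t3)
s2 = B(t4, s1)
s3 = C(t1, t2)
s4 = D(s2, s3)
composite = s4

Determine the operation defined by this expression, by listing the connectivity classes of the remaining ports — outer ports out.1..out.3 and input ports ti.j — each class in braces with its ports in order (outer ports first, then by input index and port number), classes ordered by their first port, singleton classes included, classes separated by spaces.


{out.1, out.3} {out.2, t1.2, t1.3, t4.1, t4.3} {t1.1, t2.2} {t2.1, t2.3} {t3.1} {t3.2, t5.3} {t3.3} {t4.2} {t5.1} {t5.2}

Reachability decides: close wires over D-identified ports.
after A, the pattern on (t5, t3) reads {out.1, t3.1} {out.2} {out.3} {t3.2, t5.3} {t3.3} {t5.1} {t5.2} (out.j = its outer ports)
after B, the pattern on (t4, t5, t3) reads {out.1, out.3, t4.1, t4.3} {out.2} {t3.1} {t3.2, t5.3} {t3.3} {t4.2} {t5.1} {t5.2} (out.j = its outer ports)
after C, the pattern on (t1, t2) reads {out.1, out.2, t1.2, t1.3} {out.3} {t1.1, t2.2} {t2.1, t2.3} (out.j = its outer ports)
after D, the pattern on (t4, t5, t3, t1, t2) reads {out.1, out.3} {out.2, t1.2, t1.3, t4.1, t4.3} {t1.1, t2.2} {t2.1, t2.3} {t3.1} {t3.2, t5.3} {t3.3} {t4.2} {t5.1} {t5.2} (out.j = its outer ports)


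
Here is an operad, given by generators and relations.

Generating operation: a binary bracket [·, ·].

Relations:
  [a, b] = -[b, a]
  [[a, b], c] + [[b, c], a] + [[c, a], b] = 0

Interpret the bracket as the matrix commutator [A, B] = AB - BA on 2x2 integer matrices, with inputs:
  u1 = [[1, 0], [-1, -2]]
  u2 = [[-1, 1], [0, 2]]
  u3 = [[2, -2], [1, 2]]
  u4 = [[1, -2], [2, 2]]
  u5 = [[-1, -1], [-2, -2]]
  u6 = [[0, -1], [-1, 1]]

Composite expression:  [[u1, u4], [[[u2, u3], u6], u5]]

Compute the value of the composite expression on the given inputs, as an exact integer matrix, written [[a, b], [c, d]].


[[88, -116], [38, -88]]

[u1, u4] = [[-2, -6], [-5, 2]]
[u2, u3] = [[1, 6], [3, -1]]
[[u2, u3], u6] = [[-3, 4], [-1, 3]]
[[[u2, u3], u6], u5] = [[-9, 2], [-13, 9]]
[[u1, u4], [[[u2, u3], u6], u5]] = [[88, -116], [38, -88]]


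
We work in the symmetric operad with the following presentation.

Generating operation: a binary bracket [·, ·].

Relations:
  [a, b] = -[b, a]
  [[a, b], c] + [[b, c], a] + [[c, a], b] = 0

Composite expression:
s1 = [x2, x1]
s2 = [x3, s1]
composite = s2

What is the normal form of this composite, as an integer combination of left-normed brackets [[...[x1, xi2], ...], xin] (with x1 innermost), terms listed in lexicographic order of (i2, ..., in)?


Antisymmetry and Jacobi reduce to x1-anchored left-normed brackets.
Composite bracket: [x3, [x2, x1]]
Full expansion: 4 signed words from ab - ba (2^2 = 4).
Keep just the words that open with x1:
  sign of x1x2x3 is +1, so it contributes +[[x1, x2], x3]

[[x1, x2], x3]


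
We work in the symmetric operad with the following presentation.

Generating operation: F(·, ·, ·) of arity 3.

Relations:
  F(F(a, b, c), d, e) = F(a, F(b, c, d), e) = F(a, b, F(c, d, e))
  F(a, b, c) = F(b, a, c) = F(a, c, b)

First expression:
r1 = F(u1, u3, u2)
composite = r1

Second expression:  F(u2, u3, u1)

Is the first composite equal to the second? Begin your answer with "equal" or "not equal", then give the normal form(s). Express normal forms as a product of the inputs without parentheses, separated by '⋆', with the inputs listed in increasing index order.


The first composite normalizes to u1 ⋆ u2 ⋆ u3
The second composite normalizes to u1 ⋆ u2 ⋆ u3
One common form — equal.

equal — both sides give u1 ⋆ u2 ⋆ u3


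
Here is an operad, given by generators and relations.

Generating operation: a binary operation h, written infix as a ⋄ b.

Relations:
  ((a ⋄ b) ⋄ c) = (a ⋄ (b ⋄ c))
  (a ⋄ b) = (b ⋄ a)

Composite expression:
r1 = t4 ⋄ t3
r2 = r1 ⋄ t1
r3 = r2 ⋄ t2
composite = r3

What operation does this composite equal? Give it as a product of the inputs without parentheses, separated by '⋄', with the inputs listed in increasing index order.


t1 ⋄ t2 ⋄ t3 ⋄ t4


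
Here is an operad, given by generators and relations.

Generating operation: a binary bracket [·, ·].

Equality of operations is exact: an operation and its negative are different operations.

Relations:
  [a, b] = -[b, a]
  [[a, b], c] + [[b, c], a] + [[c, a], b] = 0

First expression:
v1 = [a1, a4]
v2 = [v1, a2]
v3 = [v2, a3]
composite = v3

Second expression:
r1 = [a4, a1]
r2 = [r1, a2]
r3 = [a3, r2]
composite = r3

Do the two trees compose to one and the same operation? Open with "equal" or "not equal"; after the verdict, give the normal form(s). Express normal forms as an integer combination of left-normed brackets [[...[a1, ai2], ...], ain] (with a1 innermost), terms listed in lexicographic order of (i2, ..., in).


The first expression reduces to [[[a1, a4], a2], a3]
The second expression reduces to [[[a1, a4], a2], a3]
The forms coincide; equal.

equal; both compose to [[[a1, a4], a2], a3]


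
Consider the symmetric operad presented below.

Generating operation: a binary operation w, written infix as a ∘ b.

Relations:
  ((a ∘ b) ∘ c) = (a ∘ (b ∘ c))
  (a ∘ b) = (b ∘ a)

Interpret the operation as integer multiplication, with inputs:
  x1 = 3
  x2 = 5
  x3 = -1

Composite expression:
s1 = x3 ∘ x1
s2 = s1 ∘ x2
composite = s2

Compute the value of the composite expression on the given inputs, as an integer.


(x3 ∘ x1) = -3
((x3 ∘ x1) ∘ x2) = -15

-15


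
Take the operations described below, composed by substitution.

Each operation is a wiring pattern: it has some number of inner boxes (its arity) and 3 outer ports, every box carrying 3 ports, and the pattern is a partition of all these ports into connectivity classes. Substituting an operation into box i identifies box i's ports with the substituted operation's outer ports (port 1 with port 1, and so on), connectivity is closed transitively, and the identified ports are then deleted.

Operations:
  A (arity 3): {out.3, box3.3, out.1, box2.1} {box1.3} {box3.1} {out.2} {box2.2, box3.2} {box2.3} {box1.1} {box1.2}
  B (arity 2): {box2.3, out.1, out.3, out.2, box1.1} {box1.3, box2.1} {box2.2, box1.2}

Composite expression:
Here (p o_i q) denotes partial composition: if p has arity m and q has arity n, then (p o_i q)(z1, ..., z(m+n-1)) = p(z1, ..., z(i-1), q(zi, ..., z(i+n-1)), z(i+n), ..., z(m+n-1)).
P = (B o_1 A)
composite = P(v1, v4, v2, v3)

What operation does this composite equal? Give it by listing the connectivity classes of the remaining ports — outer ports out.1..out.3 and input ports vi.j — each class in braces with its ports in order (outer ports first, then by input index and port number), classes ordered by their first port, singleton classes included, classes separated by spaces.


{out.1, out.2, out.3, v2.3, v3.1, v3.3, v4.1} {v1.1} {v1.2} {v1.3} {v2.1} {v2.2, v4.2} {v3.2} {v4.3}

Treat the ports identified at B as solder joints: merge, then drop.
stage A: inputs (v1, v4, v2), connectivity {out.1, out.3, v2.3, v4.1} {out.2} {v1.1} {v1.2} {v1.3} {v2.1} {v2.2, v4.2} {v4.3}, out.j its boundary
stage B: inputs (v1, v4, v2, v3), connectivity {out.1, out.2, out.3, v2.3, v3.1, v3.3, v4.1} {v1.1} {v1.2} {v1.3} {v2.1} {v2.2, v4.2} {v3.2} {v4.3}, out.j its boundary


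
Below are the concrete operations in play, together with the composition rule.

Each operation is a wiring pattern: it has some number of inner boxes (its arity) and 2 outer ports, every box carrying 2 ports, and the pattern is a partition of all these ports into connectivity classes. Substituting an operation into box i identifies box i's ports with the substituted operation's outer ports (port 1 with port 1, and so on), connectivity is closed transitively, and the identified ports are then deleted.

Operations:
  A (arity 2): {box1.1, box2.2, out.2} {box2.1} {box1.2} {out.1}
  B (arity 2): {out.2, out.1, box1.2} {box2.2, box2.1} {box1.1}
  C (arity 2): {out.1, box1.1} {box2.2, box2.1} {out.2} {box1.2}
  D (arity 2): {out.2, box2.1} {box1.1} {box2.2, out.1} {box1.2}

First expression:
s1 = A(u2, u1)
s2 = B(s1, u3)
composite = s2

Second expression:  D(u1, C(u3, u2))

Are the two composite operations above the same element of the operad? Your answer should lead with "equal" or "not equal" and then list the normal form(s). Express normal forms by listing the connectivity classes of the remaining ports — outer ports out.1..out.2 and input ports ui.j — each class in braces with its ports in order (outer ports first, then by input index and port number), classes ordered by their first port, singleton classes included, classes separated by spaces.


not equal; first: {out.1, out.2, u1.2, u2.1} {u1.1} {u2.2} {u3.1, u3.2}; second: {out.1} {out.2, u3.1} {u1.1} {u1.2} {u2.1, u2.2} {u3.2}

The first expression reduces to {out.1, out.2, u1.2, u2.1} {u1.1} {u2.2} {u3.1, u3.2}
The second expression reduces to {out.1} {out.2, u3.1} {u1.1} {u1.2} {u2.1, u2.2} {u3.2}
Distinct normal forms: not equal.


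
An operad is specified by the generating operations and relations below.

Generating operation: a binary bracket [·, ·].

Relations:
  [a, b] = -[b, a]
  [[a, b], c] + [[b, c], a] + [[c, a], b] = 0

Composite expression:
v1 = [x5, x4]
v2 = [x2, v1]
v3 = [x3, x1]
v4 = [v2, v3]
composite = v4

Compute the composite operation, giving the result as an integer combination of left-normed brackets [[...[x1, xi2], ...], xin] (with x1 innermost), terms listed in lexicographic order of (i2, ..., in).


-[[[[x1, x3], x2], x4], x5] + [[[[x1, x3], x2], x5], x4] + [[[[x1, x3], x4], x5], x2] - [[[[x1, x3], x5], x4], x2]

In the tensor algebra, words opening x1 carry the x1-anchored form.
Composite bracket: [[x2, [x5, x4]], [x3, x1]]
Under [a, b] = ab - ba we get 16 signed associative words (2^4 = 16).
The x1-initial words carry the normal form:
  x1x3x2x4x5 (sign -1) contributes -[[[[x1, x3], x2], x4], x5]
  x1x3x2x5x4 (sign +1) contributes +[[[[x1, x3], x2], x5], x4]
  x1x3x4x5x2 (sign +1) contributes +[[[[x1, x3], x4], x5], x2]
  x1x3x5x4x2 (sign -1) contributes -[[[[x1, x3], x5], x4], x2]


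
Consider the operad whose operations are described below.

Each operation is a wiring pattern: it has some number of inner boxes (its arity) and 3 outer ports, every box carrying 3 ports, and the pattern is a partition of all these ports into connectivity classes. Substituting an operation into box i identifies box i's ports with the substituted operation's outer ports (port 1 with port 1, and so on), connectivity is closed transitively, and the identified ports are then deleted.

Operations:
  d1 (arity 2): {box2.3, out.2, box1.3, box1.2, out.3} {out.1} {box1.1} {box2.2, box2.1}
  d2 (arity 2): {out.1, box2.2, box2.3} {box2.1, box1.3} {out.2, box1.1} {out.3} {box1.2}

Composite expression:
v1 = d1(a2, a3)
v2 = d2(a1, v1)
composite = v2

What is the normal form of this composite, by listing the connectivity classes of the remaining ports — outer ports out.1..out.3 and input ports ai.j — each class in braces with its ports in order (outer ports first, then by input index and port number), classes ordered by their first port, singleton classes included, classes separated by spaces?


{out.1, a2.2, a2.3, a3.3} {out.2, a1.1} {out.3} {a1.2} {a1.3} {a2.1} {a3.1, a3.2}


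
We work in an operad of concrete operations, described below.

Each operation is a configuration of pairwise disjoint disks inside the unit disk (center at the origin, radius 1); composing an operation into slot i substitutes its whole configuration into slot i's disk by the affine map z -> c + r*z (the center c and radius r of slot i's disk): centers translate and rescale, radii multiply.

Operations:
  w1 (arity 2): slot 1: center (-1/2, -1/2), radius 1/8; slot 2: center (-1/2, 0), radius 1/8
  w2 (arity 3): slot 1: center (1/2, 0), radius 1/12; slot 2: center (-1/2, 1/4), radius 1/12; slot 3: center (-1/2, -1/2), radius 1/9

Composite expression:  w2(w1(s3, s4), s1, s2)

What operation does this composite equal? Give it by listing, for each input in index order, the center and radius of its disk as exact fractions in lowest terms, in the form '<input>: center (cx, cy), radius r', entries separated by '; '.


s1: center (-1/2, 1/4), radius 1/12; s2: center (-1/2, -1/2), radius 1/9; s3: center (11/24, -1/24), radius 1/96; s4: center (11/24, 0), radius 1/96

Affine substitution under w2: radii multiply and s-centers shift.
s3 passes through 2 substitutions, ending at center (11/24, -1/24), radius 1/96
s4 passes through 2 substitutions, ending at center (11/24, 0), radius 1/96
s1 passes through 1 substitution, ending at center (-1/2, 1/4), radius 1/12
s2 passes through 1 substitution, ending at center (-1/2, -1/2), radius 1/9


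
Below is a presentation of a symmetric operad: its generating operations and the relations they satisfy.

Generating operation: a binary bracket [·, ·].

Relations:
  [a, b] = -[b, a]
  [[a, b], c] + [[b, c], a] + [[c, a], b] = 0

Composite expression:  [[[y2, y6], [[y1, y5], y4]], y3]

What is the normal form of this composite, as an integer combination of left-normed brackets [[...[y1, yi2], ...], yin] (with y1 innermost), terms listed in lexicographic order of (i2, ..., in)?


-[[[[[y1, y5], y4], y2], y6], y3] + [[[[[y1, y5], y4], y6], y2], y3]

Skip Jacobi rewriting: expand, keep y1-initial words, read off terms.
Composite bracket: [[[y2, y6], [[y1, y5], y4]], y3]
The bracket unfolds into 32 signed words via [a, b] = ab - ba (2^5 = 32).
Keep just the words that open with y1:
  y1y5y4y2y6y3 appears with sign -1, giving the term -[[[[[y1, y5], y4], y2], y6], y3]
  y1y5y4y6y2y3 appears with sign +1, giving the term +[[[[[y1, y5], y4], y6], y2], y3]


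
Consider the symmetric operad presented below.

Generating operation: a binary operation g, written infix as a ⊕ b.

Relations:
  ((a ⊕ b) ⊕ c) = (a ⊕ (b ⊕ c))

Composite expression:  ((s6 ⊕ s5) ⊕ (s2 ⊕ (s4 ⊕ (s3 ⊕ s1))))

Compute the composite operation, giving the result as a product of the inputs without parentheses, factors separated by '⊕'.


The g-tree's shape is irrelevant; the s-reading-order decides.
(s6 ⊕ s5) unparenthesizes to s6 ⊕ s5
(s3 ⊕ s1) unparenthesizes to s3 ⊕ s1
(s4 ⊕ (s3 ⊕ s1)) unparenthesizes to s4 ⊕ s3 ⊕ s1
(s2 ⊕ (s4 ⊕ (s3 ⊕ s1))) unparenthesizes to s2 ⊕ s4 ⊕ s3 ⊕ s1
((s6 ⊕ s5) ⊕ (s2 ⊕ (s4 ⊕ (s3 ⊕ s1)))) unparenthesizes to s6 ⊕ s5 ⊕ s2 ⊕ s4 ⊕ s3 ⊕ s1

s6 ⊕ s5 ⊕ s2 ⊕ s4 ⊕ s3 ⊕ s1


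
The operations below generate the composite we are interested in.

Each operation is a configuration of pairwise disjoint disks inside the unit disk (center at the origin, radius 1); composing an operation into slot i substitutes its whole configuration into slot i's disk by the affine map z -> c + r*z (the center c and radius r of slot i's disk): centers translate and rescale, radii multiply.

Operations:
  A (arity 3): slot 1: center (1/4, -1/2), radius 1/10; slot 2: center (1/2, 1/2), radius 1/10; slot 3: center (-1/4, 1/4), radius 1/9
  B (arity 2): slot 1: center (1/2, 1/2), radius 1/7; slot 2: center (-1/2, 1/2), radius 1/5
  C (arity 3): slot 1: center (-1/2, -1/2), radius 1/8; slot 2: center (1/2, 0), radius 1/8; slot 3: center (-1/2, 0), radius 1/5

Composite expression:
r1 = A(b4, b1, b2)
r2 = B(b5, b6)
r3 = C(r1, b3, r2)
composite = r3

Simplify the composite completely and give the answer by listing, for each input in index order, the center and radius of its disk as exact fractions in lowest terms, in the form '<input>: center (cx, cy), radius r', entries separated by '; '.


b1: center (-7/16, -7/16), radius 1/80; b2: center (-17/32, -15/32), radius 1/72; b3: center (1/2, 0), radius 1/8; b4: center (-15/32, -9/16), radius 1/80; b5: center (-2/5, 1/10), radius 1/35; b6: center (-3/5, 1/10), radius 1/25


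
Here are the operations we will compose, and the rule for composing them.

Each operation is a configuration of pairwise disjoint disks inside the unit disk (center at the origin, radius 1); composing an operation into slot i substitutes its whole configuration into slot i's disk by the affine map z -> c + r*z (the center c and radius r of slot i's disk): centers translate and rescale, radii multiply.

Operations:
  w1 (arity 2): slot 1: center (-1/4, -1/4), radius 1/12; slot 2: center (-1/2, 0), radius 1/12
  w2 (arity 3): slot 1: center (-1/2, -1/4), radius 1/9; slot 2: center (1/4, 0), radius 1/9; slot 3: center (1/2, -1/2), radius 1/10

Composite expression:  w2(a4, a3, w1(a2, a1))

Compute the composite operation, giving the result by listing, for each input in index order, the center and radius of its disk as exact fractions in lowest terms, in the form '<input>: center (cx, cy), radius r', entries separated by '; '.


a1: center (9/20, -1/2), radius 1/120; a2: center (19/40, -21/40), radius 1/120; a3: center (1/4, 0), radius 1/9; a4: center (-1/2, -1/4), radius 1/9


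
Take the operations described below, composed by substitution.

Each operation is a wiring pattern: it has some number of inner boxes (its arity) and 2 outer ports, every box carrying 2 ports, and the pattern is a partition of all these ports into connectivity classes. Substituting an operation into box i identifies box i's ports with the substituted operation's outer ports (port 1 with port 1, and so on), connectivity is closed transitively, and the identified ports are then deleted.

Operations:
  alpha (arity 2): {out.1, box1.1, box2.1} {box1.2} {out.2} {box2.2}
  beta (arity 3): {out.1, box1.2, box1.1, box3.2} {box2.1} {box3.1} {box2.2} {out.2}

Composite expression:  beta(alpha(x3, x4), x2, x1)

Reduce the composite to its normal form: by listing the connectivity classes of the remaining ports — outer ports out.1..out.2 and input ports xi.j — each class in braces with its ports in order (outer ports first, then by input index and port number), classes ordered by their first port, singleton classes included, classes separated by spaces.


{out.1, x1.2, x3.1, x4.1} {out.2} {x1.1} {x2.1} {x2.2} {x3.2} {x4.2}

Reachability decides: close wires over beta-identified ports.
through alpha, on inputs (x3, x4): {out.1, x3.1, x4.1} {out.2} {x3.2} {x4.2} (out.j = stage outer ports)
through beta, on inputs (x3, x4, x2, x1): {out.1, x1.2, x3.1, x4.1} {out.2} {x1.1} {x2.1} {x2.2} {x3.2} {x4.2} (out.j = stage outer ports)


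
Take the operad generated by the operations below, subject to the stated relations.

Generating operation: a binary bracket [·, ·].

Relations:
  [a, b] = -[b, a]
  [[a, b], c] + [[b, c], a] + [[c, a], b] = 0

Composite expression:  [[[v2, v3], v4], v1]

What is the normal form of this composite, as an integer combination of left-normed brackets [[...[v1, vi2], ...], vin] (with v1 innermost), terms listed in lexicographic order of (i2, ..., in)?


-[[[v1, v2], v3], v4] + [[[v1, v3], v2], v4] + [[[v1, v4], v2], v3] - [[[v1, v4], v3], v2]

A multilinear Lie element is pinned by v1-initial words (v1 innermost).
Composite bracket: [[[v2, v3], v4], v1]
Expanding via [a, b] = ab - ba: 8 signed words (2^3 = 8).
The v1-initial words carry the normal form:
  sign of v1v2v3v4 is -1, so it contributes -[[[v1, v2], v3], v4]
  sign of v1v3v2v4 is +1, so it contributes +[[[v1, v3], v2], v4]
  sign of v1v4v2v3 is +1, so it contributes +[[[v1, v4], v2], v3]
  sign of v1v4v3v2 is -1, so it contributes -[[[v1, v4], v3], v2]


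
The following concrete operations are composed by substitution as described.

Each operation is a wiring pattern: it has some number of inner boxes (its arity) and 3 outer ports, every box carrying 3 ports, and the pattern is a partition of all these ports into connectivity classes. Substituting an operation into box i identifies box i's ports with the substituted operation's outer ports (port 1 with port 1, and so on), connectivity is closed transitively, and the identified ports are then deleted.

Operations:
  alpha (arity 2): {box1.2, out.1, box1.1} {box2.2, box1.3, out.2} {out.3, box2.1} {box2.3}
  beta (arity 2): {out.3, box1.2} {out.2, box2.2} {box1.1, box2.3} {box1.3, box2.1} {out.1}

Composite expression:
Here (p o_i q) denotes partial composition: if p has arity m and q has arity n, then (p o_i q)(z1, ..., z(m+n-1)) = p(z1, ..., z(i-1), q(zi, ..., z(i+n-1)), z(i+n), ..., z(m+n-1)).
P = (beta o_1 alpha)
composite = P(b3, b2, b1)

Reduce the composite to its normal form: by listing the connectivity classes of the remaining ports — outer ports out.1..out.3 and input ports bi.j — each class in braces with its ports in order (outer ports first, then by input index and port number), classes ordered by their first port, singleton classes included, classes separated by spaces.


{out.1} {out.2, b1.2} {out.3, b2.2, b3.3} {b1.1, b2.1} {b1.3, b3.1, b3.2} {b2.3}

Treat the ports identified at beta as solder joints: merge, then drop.
composing alpha on (b3, b2), with out.j its own outer ports: {out.1, b3.1, b3.2} {out.2, b2.2, b3.3} {out.3, b2.1} {b2.3}
composing beta on (b3, b2, b1), with out.j its own outer ports: {out.1} {out.2, b1.2} {out.3, b2.2, b3.3} {b1.1, b2.1} {b1.3, b3.1, b3.2} {b2.3}


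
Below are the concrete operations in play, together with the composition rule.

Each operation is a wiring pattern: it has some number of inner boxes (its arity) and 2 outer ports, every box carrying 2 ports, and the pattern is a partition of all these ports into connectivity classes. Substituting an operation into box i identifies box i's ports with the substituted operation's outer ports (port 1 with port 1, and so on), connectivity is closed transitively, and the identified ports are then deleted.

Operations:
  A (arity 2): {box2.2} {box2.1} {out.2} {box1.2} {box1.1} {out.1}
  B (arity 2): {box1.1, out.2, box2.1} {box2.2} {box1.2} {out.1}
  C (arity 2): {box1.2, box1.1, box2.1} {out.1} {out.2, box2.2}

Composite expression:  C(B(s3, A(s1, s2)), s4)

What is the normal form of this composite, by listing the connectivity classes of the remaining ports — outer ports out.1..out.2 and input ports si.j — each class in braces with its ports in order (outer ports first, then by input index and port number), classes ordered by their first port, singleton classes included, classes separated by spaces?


{out.1} {out.2, s4.2} {s1.1} {s1.2} {s2.1} {s2.2} {s3.1, s4.1} {s3.2}

Reachability decides: close wires over C-identified ports.
through A, on inputs (s1, s2): {out.1} {out.2} {s1.1} {s1.2} {s2.1} {s2.2} (out.j = stage outer ports)
through B, on inputs (s3, s1, s2): {out.1} {out.2, s3.1} {s1.1} {s1.2} {s2.1} {s2.2} {s3.2} (out.j = stage outer ports)
through C, on inputs (s3, s1, s2, s4): {out.1} {out.2, s4.2} {s1.1} {s1.2} {s2.1} {s2.2} {s3.1, s4.1} {s3.2} (out.j = stage outer ports)


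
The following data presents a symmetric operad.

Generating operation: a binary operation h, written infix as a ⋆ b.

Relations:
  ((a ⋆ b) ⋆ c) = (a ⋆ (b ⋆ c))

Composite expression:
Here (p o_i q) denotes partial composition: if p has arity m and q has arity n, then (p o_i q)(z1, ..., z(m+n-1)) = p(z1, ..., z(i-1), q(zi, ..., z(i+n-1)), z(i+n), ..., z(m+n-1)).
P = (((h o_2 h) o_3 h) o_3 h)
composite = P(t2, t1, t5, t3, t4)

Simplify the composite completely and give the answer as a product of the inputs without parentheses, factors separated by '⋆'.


t2 ⋆ t1 ⋆ t5 ⋆ t3 ⋆ t4

Key point: h is associative — brackets drop, the t-order remains.
(t5 ⋆ t3) flattens to t5 ⋆ t3
((t5 ⋆ t3) ⋆ t4) flattens to t5 ⋆ t3 ⋆ t4
(t1 ⋆ ((t5 ⋆ t3) ⋆ t4)) flattens to t1 ⋆ t5 ⋆ t3 ⋆ t4
(t2 ⋆ (t1 ⋆ ((t5 ⋆ t3) ⋆ t4))) flattens to t2 ⋆ t1 ⋆ t5 ⋆ t3 ⋆ t4


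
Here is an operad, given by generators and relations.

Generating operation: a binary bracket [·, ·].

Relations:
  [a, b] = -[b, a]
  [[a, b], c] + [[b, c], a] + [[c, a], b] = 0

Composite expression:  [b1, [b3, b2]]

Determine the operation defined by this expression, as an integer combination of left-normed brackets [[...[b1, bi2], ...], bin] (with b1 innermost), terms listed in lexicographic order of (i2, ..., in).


-[[b1, b2], b3] + [[b1, b3], b2]

Expand each bracket as ab - ba; the b1-initial words give the coefficients.
Composite bracket: [b1, [b3, b2]]
Under [a, b] = ab - ba we get 4 signed associative words (2^2 = 4).
Collect the words opening with b1:
  b1b2b3 (sign -1) contributes -[[b1, b2], b3]
  b1b3b2 (sign +1) contributes +[[b1, b3], b2]


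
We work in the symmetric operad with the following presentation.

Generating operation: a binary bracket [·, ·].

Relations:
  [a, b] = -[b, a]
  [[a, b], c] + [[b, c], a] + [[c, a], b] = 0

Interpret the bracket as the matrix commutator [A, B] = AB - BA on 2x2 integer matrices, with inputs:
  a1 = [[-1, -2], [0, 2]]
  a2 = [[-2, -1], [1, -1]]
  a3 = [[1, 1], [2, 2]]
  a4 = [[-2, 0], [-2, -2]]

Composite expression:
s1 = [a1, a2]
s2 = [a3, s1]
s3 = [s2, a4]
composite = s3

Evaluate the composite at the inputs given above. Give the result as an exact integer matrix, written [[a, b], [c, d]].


[a1, a2] = [[-2, 1], [3, 2]]
[a3, [a1, a2]] = [[1, 3], [-5, -1]]
[[a3, [a1, a2]], a4] = [[-6, 0], [4, 6]]

[[-6, 0], [4, 6]]


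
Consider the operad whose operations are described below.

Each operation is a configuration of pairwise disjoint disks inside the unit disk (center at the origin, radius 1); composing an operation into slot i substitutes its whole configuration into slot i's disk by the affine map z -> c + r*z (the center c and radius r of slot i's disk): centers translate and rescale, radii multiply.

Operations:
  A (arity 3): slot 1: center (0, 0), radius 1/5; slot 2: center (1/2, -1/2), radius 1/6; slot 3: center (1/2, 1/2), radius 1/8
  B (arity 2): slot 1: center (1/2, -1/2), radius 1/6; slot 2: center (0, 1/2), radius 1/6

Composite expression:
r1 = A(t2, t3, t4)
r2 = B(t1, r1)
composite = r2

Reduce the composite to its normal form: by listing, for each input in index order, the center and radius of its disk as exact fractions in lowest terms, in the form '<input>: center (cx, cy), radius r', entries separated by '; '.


t1: center (1/2, -1/2), radius 1/6; t2: center (0, 1/2), radius 1/30; t3: center (1/12, 5/12), radius 1/36; t4: center (1/12, 7/12), radius 1/48

Affine substitution under B: radii multiply and t-centers shift.
t1: after 1 affine step, its disk has center (1/2, -1/2), radius 1/6
t2: after 2 affine steps, its disk has center (0, 1/2), radius 1/30
t3: after 2 affine steps, its disk has center (1/12, 5/12), radius 1/36
t4: after 2 affine steps, its disk has center (1/12, 7/12), radius 1/48


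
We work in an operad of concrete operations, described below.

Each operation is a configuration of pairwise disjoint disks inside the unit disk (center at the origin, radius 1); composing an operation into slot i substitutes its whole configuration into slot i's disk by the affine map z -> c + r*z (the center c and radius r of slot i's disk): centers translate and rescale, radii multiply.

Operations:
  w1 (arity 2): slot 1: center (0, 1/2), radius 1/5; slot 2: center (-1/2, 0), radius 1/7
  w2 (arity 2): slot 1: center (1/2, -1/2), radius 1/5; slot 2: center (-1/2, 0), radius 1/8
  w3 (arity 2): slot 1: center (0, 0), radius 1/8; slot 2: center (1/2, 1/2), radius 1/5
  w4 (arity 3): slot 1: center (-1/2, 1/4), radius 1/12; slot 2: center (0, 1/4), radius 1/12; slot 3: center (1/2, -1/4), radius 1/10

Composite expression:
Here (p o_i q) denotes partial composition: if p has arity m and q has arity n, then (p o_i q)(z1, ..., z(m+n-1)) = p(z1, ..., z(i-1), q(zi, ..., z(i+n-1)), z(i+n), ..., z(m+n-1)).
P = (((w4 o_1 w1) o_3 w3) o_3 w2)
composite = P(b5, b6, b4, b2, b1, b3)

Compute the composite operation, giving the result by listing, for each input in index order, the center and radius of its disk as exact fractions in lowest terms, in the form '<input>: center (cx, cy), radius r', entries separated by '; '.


b1: center (1/24, 7/24), radius 1/60; b2: center (-1/192, 1/4), radius 1/768; b3: center (1/2, -1/4), radius 1/10; b4: center (1/192, 47/192), radius 1/480; b5: center (-1/2, 7/24), radius 1/60; b6: center (-13/24, 1/4), radius 1/84

Below w4, radii multiply path by path; the b-disk centers shift.
input b5: composing its 2 substitution steps yields center (-1/2, 7/24), radius 1/60
input b6: composing its 2 substitution steps yields center (-13/24, 1/4), radius 1/84
input b4: composing its 3 substitution steps yields center (1/192, 47/192), radius 1/480
input b2: composing its 3 substitution steps yields center (-1/192, 1/4), radius 1/768
input b1: composing its 2 substitution steps yields center (1/24, 7/24), radius 1/60
input b3: composing its 1 substitution step yields center (1/2, -1/4), radius 1/10


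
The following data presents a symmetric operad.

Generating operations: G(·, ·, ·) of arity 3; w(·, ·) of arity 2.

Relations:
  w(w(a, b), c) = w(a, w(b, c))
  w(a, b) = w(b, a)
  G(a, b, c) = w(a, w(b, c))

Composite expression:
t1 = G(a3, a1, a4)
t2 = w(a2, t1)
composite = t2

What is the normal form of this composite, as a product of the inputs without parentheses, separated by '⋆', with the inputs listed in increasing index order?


a1 ⋆ a2 ⋆ a3 ⋆ a4

Reordering under w is free, so list the a-inputs canonically.
G(a3, a1, a4) flattens to a3 ⋆ a1 ⋆ a4
w(a2, G(a3, a1, a4)) flattens to a2 ⋆ a3 ⋆ a1 ⋆ a4
commutativity sorts the factors: a1 ⋆ a2 ⋆ a3 ⋆ a4


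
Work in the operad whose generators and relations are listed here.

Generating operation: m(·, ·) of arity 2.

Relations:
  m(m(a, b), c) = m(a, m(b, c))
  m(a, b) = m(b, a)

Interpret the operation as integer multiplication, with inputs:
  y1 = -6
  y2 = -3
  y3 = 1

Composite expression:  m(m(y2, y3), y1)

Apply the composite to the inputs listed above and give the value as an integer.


18

m(y2, y3) = -3
m(m(y2, y3), y1) = 18


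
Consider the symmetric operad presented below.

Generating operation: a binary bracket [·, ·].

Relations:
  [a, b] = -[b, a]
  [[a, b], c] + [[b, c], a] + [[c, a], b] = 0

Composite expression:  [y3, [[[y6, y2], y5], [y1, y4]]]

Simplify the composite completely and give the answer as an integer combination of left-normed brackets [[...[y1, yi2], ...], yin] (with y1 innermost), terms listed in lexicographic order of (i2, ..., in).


-[[[[[y1, y4], y2], y6], y5], y3] + [[[[[y1, y4], y5], y2], y6], y3] - [[[[[y1, y4], y5], y6], y2], y3] + [[[[[y1, y4], y6], y2], y5], y3]

Left-normed coefficients sit on the y1-initial expansion words.
Composite bracket: [y3, [[[y6, y2], y5], [y1, y4]]]
Full expansion: 32 signed words from ab - ba (2^5 = 32).
Words beginning with y1 determine it all:
  the word y1y4y2y6y5y3 carries sign -1 and contributes -[[[[[y1, y4], y2], y6], y5], y3]
  the word y1y4y5y2y6y3 carries sign +1 and contributes +[[[[[y1, y4], y5], y2], y6], y3]
  the word y1y4y5y6y2y3 carries sign -1 and contributes -[[[[[y1, y4], y5], y6], y2], y3]
  the word y1y4y6y2y5y3 carries sign +1 and contributes +[[[[[y1, y4], y6], y2], y5], y3]


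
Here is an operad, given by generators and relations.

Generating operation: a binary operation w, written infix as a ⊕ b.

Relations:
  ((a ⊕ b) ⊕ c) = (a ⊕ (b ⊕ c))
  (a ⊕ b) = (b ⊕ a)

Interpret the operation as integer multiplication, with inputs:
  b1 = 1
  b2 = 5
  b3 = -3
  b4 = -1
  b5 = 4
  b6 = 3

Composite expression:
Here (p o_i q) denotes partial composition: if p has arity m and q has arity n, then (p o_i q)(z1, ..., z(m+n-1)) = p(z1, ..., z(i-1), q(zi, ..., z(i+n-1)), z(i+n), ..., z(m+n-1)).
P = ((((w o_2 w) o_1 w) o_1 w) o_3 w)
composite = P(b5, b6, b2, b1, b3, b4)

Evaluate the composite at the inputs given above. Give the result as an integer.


180

(b5 ⊕ b6) = 12
(b2 ⊕ b1) = 5
((b5 ⊕ b6) ⊕ (b2 ⊕ b1)) = 60
(b3 ⊕ b4) = 3
(((b5 ⊕ b6) ⊕ (b2 ⊕ b1)) ⊕ (b3 ⊕ b4)) = 180


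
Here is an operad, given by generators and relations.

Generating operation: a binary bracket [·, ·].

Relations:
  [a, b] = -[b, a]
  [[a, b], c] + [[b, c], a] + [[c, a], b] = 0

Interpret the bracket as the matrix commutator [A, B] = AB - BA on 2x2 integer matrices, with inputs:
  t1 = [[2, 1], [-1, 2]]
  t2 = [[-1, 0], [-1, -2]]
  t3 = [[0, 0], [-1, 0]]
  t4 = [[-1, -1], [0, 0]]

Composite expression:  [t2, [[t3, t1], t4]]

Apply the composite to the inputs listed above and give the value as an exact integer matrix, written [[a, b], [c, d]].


[[-2, -2], [0, 2]]


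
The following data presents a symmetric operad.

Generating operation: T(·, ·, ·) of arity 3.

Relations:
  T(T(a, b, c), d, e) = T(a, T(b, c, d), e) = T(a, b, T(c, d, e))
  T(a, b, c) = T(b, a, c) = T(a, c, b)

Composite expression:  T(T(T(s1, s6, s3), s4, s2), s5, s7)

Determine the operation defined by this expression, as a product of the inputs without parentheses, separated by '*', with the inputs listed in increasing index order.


s1 * s2 * s3 * s4 * s5 * s6 * s7

With T associative and commutative, the s-input set is all that matters.
T(s1, s6, s3) flattens to s1 * s6 * s3
T(T(s1, s6, s3), s4, s2) flattens to s1 * s6 * s3 * s4 * s2
T(T(T(s1, s6, s3), s4, s2), s5, s7) flattens to s1 * s6 * s3 * s4 * s2 * s5 * s7
reordering the factors by index: s1 * s2 * s3 * s4 * s5 * s6 * s7


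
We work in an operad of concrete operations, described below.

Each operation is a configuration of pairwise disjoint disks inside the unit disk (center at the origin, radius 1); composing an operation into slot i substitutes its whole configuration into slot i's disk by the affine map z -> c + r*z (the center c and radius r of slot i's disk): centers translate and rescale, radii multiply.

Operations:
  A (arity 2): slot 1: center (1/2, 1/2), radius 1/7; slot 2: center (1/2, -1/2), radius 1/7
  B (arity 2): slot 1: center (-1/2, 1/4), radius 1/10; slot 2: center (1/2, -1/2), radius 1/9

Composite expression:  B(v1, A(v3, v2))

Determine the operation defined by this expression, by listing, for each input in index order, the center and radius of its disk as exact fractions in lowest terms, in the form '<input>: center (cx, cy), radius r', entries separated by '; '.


v1: center (-1/2, 1/4), radius 1/10; v2: center (5/9, -5/9), radius 1/63; v3: center (5/9, -4/9), radius 1/63

Each v-disk chains the slot maps above it in B; radii multiply.
for v1, the 1-step affine chain lands on center (-1/2, 1/4), radius 1/10
for v3, the 2-step affine chain lands on center (5/9, -4/9), radius 1/63
for v2, the 2-step affine chain lands on center (5/9, -5/9), radius 1/63
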